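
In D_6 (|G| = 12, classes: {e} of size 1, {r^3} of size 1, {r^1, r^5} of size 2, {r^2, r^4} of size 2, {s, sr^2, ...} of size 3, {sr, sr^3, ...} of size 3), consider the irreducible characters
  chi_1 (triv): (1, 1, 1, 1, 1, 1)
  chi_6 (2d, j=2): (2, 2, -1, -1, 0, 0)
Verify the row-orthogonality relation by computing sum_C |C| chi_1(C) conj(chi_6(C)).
Sum = 0; so <chi_1, chi_6> = 0 (distinct irreducibles are orthogonal).

Justification: Compute term by term over conjugacy classes (|C| * chi_1(C) * conj(chi_6(C))):
  1*(1)*conj(2) + 1*(1)*conj(2) + 2*(1)*conj(-1) + 2*(1)*conj(-1) + 3*(1)*conj(0) + 3*(1)*conj(0)
  = (2) + (2) + (-2) + (-2) + (0) + (0)
  = 0.
Dividing by |G| = 12 gives 0/12 = 0, matching the row-orthogonality relation <chi_1, chi_6> = [chi_1 = chi_6].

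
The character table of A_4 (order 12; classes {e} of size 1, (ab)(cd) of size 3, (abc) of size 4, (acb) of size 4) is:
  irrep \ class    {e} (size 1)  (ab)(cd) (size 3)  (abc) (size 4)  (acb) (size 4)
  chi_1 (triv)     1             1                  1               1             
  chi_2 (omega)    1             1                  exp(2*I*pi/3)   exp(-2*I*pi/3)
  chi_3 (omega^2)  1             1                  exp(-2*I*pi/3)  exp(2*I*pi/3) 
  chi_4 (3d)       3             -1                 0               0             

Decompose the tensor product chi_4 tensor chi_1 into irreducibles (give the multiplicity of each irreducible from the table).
chi_4 tensor chi_1 = chi_4 (all other irreducibles have multiplicity 0).

Why: The character of a tensor product is the pointwise product (chi_4 * chi_1)(C) = chi_4(C) * chi_1(C):
  {e}: (3)*(1), (ab)(cd): (-1)*(1), (abc): (0)*(1), (acb): (0)*(1)
so (chi_4 * chi_1) takes values
  {e} -> 3, (ab)(cd) -> -1, (abc) -> 0, (acb) -> 0.
Now take the inner product of this character with each irreducible chi from the table, <chi_4*chi_1, chi> = (1/12) sum_C |C| (chi_4*chi_1)(C) conj(chi(C)):
  <chi_4*chi_1, chi_1> = (1/12)[1*(3)*conj(1) + 3*(-1)*conj(1) + 4*(0)*conj(1) + 4*(0)*conj(1)]
      = (1/12)[(3) + (-3) + (0) + (0)] = 0/12 = 0
  <chi_4*chi_1, chi_2> = (1/12)[1*(3)*conj(1) + 3*(-1)*conj(1) + 4*(0)*conj(exp(2*I*pi/3)) + 4*(0)*conj(exp(-2*I*pi/3))]
      = (1/12)[(3) + (-3) + (0) + (0)] = 0/12 = 0
  <chi_4*chi_1, chi_3> = (1/12)[1*(3)*conj(1) + 3*(-1)*conj(1) + 4*(0)*conj(exp(-2*I*pi/3)) + 4*(0)*conj(exp(2*I*pi/3))]
      = (1/12)[(3) + (-3) + (0) + (0)] = 0/12 = 0
  <chi_4*chi_1, chi_4> = (1/12)[1*(3)*conj(3) + 3*(-1)*conj(-1) + 4*(0)*conj(0) + 4*(0)*conj(0)]
      = (1/12)[(9) + (3) + (0) + (0)] = 12/12 = 1
(Exp terms are combined using exp(i*s)*conj(exp(i*t)) = exp(i*(s-t)), and sums of them are collapsed using the identity that for every m > 1 the m distinct m-th roots of unity sum to 0, e.g. 1 + exp(2*I*pi/3) + exp(-2*I*pi/3) = 0.)
Hence the multiplicities are chi_4: 1. Dimension check: dim(chi_4)*dim(chi_1) = 3*1 = 3 and sum (mult * dim) = 1*3 = 3.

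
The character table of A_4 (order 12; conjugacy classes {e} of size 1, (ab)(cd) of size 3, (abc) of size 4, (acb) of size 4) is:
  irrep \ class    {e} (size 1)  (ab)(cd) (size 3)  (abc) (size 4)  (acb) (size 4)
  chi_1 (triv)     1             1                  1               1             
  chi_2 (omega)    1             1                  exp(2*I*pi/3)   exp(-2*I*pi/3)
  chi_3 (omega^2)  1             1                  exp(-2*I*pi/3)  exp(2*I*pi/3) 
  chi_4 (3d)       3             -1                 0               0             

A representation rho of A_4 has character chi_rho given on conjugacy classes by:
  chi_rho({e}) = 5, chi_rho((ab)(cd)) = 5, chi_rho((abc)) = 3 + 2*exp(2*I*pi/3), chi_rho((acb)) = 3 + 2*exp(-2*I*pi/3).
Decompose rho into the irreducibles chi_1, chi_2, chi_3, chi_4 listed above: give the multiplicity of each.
Multiplicities: chi_1: 3, chi_2: 2, chi_3: 0, chi_4: 0.

Why: Use <chi_rho, chi> = (1/|G|) sum_C |C| * chi_rho(C) * conj(chi(C)) with |G| = 12 for each irreducible chi in the table:
  <chi_rho, chi_1> = (1/12)[1*(5)*conj(1) + 3*(5)*conj(1) + 4*(3 + 2*exp(2*I*pi/3))*conj(1) + 4*(3 + 2*exp(-2*I*pi/3))*conj(1)]
      = (1/12)[(5) + (15) + (12 + 8*exp(2*I*pi/3)) + (12 + 8*exp(-2*I*pi/3))] = 36/12 = 3
  <chi_rho, chi_2> = (1/12)[1*(5)*conj(1) + 3*(5)*conj(1) + 4*(3 + 2*exp(2*I*pi/3))*conj(exp(2*I*pi/3)) + 4*(3 + 2*exp(-2*I*pi/3))*conj(exp(-2*I*pi/3))]
      = (1/12)[(5) + (15) + (8 + 12*exp(-2*I*pi/3)) + (8 + 12*exp(2*I*pi/3))] = 24/12 = 2
  <chi_rho, chi_3> = (1/12)[1*(5)*conj(1) + 3*(5)*conj(1) + 4*(3 + 2*exp(2*I*pi/3))*conj(exp(-2*I*pi/3)) + 4*(3 + 2*exp(-2*I*pi/3))*conj(exp(2*I*pi/3))]
      = (1/12)[(5) + (15) + (8*exp(-2*I*pi/3) + 12*exp(2*I*pi/3)) + (12*exp(-2*I*pi/3) + 8*exp(2*I*pi/3))] = 0/12 = 0
  <chi_rho, chi_4> = (1/12)[1*(5)*conj(3) + 3*(5)*conj(-1) + 4*(3 + 2*exp(2*I*pi/3))*conj(0) + 4*(3 + 2*exp(-2*I*pi/3))*conj(0)]
      = (1/12)[(15) + (-15) + (0) + (0)] = 0/12 = 0
(Exp terms are combined using exp(i*s)*conj(exp(i*t)) = exp(i*(s-t)), and sums of them are collapsed using the identity that for every m > 1 the m distinct m-th roots of unity sum to 0, e.g. 1 + exp(2*I*pi/3) + exp(-2*I*pi/3) = 0.)
Dimension check: dim(rho) = sum (mult * dim) = 3*1 + 2*1 + 0*1 + 0*3 = 5 = chi_rho(e) = 5.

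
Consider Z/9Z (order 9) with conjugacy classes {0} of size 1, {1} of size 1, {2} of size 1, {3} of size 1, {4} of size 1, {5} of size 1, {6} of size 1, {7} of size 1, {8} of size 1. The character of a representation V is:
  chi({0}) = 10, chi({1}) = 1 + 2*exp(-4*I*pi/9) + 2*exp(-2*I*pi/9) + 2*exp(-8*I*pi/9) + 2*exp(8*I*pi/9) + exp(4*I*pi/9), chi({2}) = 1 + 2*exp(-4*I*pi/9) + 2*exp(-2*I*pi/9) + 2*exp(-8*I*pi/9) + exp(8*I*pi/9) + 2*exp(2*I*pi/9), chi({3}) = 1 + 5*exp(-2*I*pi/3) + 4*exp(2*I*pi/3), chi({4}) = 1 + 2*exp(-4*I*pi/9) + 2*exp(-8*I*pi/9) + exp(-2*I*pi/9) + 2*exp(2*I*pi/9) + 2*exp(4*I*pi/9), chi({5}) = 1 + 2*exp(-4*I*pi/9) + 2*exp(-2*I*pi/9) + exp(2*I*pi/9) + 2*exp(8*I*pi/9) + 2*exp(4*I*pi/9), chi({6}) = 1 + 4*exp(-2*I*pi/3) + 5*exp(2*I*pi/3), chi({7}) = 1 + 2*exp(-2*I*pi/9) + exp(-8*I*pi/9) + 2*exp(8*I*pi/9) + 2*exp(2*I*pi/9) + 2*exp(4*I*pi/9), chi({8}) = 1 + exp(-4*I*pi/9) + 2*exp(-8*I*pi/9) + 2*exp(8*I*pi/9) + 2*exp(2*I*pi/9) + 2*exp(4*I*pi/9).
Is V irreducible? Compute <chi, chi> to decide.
Not irreducible (reducible): <chi, chi> = 18 > 1.

Argument: <chi, chi> = (1/|G|) sum_C |C| * |chi(C)|^2 = (1/9)[1*|10|^2 + 1*|1 + 2*exp(-4*I*pi/9) + 2*exp(-2*I*pi/9) + 2*exp(-8*I*pi/9) + 2*exp(8*I*pi/9) + exp(4*I*pi/9)|^2 + 1*|1 + 2*exp(-4*I*pi/9) + 2*exp(-2*I*pi/9) + 2*exp(-8*I*pi/9) + exp(8*I*pi/9) + 2*exp(2*I*pi/9)|^2 + 1*|1 + 5*exp(-2*I*pi/3) + 4*exp(2*I*pi/3)|^2 + 1*|1 + 2*exp(-4*I*pi/9) + 2*exp(-8*I*pi/9) + exp(-2*I*pi/9) + 2*exp(2*I*pi/9) + 2*exp(4*I*pi/9)|^2 + 1*|1 + 2*exp(-4*I*pi/9) + 2*exp(-2*I*pi/9) + exp(2*I*pi/9) + 2*exp(8*I*pi/9) + 2*exp(4*I*pi/9)|^2 + 1*|1 + 4*exp(-2*I*pi/3) + 5*exp(2*I*pi/3)|^2 + 1*|1 + 2*exp(-2*I*pi/9) + exp(-8*I*pi/9) + 2*exp(8*I*pi/9) + 2*exp(2*I*pi/9) + 2*exp(4*I*pi/9)|^2 + 1*|1 + exp(-4*I*pi/9) + 2*exp(-8*I*pi/9) + 2*exp(8*I*pi/9) + 2*exp(2*I*pi/9) + 2*exp(4*I*pi/9)|^2]
  = (1/9)[(100) + (18 + 12*exp(-2*I*pi/3) + 9*exp(-4*I*pi/9) + 10*exp(-2*I*pi/9) + 10*exp(-8*I*pi/9) + 10*exp(8*I*pi/9) + 10*exp(2*I*pi/9) + 9*exp(4*I*pi/9) + 12*exp(2*I*pi/3)) + (18 + 12*exp(-2*I*pi/3) + 10*exp(-4*I*pi/9) + 10*exp(-2*I*pi/9) + 9*exp(-8*I*pi/9) + 9*exp(8*I*pi/9) + 10*exp(2*I*pi/9) + 10*exp(4*I*pi/9) + 12*exp(2*I*pi/3)) + (13) + (18 + 12*exp(-2*I*pi/3) + 10*exp(-4*I*pi/9) + 9*exp(-2*I*pi/9) + 10*exp(-8*I*pi/9) + 10*exp(8*I*pi/9) + 9*exp(2*I*pi/9) + 10*exp(4*I*pi/9) + 12*exp(2*I*pi/3)) + (18 + 12*exp(-2*I*pi/3) + 10*exp(-4*I*pi/9) + 9*exp(-2*I*pi/9) + 10*exp(-8*I*pi/9) + 10*exp(8*I*pi/9) + 9*exp(2*I*pi/9) + 10*exp(4*I*pi/9) + 12*exp(2*I*pi/3)) + (13) + (18 + 12*exp(-2*I*pi/3) + 10*exp(-4*I*pi/9) + 10*exp(-2*I*pi/9) + 9*exp(-8*I*pi/9) + 9*exp(8*I*pi/9) + 10*exp(2*I*pi/9) + 10*exp(4*I*pi/9) + 12*exp(2*I*pi/3)) + (18 + 12*exp(-2*I*pi/3) + 9*exp(-4*I*pi/9) + 10*exp(-2*I*pi/9) + 10*exp(-8*I*pi/9) + 10*exp(8*I*pi/9) + 10*exp(2*I*pi/9) + 9*exp(4*I*pi/9) + 12*exp(2*I*pi/3))] = 162/9 = 18.
(Exp terms are combined using exp(i*s)*conj(exp(i*t)) = exp(i*(s-t)), and sums of them are collapsed using the identity that for every m > 1 the m distinct m-th roots of unity sum to 0, e.g. 1 + exp(2*I*pi/3) + exp(-2*I*pi/3) = 0.)
A character is irreducible iff <chi, chi> = 1, so this representation is reducible.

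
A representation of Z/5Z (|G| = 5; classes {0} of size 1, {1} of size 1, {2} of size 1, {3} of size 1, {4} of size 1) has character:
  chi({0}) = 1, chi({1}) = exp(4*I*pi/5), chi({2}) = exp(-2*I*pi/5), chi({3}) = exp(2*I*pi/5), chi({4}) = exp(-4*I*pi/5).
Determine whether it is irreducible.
Irreducible: <chi, chi> = 1.

Derivation: <chi, chi> = (1/|G|) sum_C |C| * |chi(C)|^2 = (1/5)[1*|1|^2 + 1*|exp(4*I*pi/5)|^2 + 1*|exp(-2*I*pi/5)|^2 + 1*|exp(2*I*pi/5)|^2 + 1*|exp(-4*I*pi/5)|^2]
  = (1/5)[(1) + (1) + (1) + (1) + (1)] = 5/5 = 1.
(Exp terms are combined using exp(i*s)*conj(exp(i*t)) = exp(i*(s-t)), and sums of them are collapsed using the identity that for every m > 1 the m distinct m-th roots of unity sum to 0, e.g. 1 + exp(2*I*pi/3) + exp(-2*I*pi/3) = 0.)
A character is irreducible iff <chi, chi> = 1, so this representation is irreducible.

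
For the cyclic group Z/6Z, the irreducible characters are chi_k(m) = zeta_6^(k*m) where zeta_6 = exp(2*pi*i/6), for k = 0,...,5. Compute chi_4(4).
chi_4(4) = zeta_6^16 = exp(-2*I*pi/3)

Reasoning: chi_4(4) = zeta_6^(4*4) = zeta_6^16. Since zeta_6^6 = 1, this equals zeta_6^4 = exp(2*pi*i*4/6) = exp(-2*I*pi/3).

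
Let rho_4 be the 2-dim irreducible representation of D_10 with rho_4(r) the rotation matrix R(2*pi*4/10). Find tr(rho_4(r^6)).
chi_{rho_4}(r^6) = 2*cos(2*pi*4*6/10) = -sqrt(5)/2 - 1/2

Details: rho_4(r^6) is rotation by angle 2*pi*4*6/10, whose trace is 2*cos(2*pi*4*6/10) = -sqrt(5)/2 - 1/2.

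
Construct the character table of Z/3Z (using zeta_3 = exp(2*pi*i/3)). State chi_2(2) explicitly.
Character table of Z/3Z (irreps indexed chi_0,...,chi_2 with chi_k(m) = zeta_3^(k*m), zeta_3 = exp(2*pi*i/3)):
  irrep \ class  {0} (size 1)  {1} (size 1)    {2} (size 1)  
  chi_0          1             1               1             
  chi_1          1             exp(2*I*pi/3)   exp(-2*I*pi/3)
  chi_2          1             exp(-2*I*pi/3)  exp(2*I*pi/3) 

Spot check: chi_2(2) = zeta_3^(2*2) = zeta_3^4 = exp(2*I*pi/3).

Solution. Z/3Z is abelian, so all 3 irreducible complex representations are 1-dimensional. They are given by chi_k(m) = zeta_3^(k*m) for k = 0,...,2. Row orthogonality: sum_m chi_k(m) conj(chi_l(m)) = 3 * [k = l].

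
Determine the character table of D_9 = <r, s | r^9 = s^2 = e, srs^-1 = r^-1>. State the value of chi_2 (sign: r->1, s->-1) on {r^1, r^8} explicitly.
Conjugacy classes: {e} of size 1, {r^1, r^8} of size 2, {r^2, r^7} of size 2, {r^3, r^6} of size 2, {r^4, r^5} of size 2, {s, sr, ..., sr^8} of size 9.
Character table:
  irrep \ class              {e} (size 1)  {r^1, r^8} (size 2)  {r^2, r^7} (size 2)  {r^3, r^6} (size 2)  {r^4, r^5} (size 2)  {s, sr, ..., sr^8} (size 9)
  chi_1 (triv)               1             1                    1                    1                    1                    1                          
  chi_2 (sign: r->1, s->-1)  1             1                    1                    1                    1                    -1                         
  chi_3 (2d, j=1)            2             2*cos(2*pi/9)        2*cos(4*pi/9)        -1                   -2*cos(pi/9)         0                          
  chi_4 (2d, j=2)            2             2*cos(4*pi/9)        -2*cos(pi/9)         -1                   2*cos(2*pi/9)        0                          
  chi_5 (2d, j=3)            2             -1                   -1                   2                    -1                   0                          
  chi_6 (2d, j=4)            2             -2*cos(pi/9)         2*cos(2*pi/9)        -1                   2*cos(4*pi/9)        0                          

Spot check: chi_2 (sign: r->1, s->-1) on {r^1, r^8} = 1.

Working: D_9 has order 2*9 = 18 with 6 conjugacy classes, hence 6 irreducibles. Sum of squared dims 1 + 1 + 4 + 4 + 4 + 4 = 18 = |G|. Linear characters come from the abelianisation; the 2-dimensional irreps have character r^k -> 2*cos(2*pi*j*k/9), reflections -> 0.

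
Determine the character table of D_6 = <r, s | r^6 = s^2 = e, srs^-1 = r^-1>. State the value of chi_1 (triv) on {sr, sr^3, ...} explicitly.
Conjugacy classes: {e} of size 1, {r^3} of size 1, {r^1, r^5} of size 2, {r^2, r^4} of size 2, {s, sr^2, ...} of size 3, {sr, sr^3, ...} of size 3.
Character table:
  irrep \ class              {e} (size 1)  {r^3} (size 1)  {r^1, r^5} (size 2)  {r^2, r^4} (size 2)  {s, sr^2, ...} (size 3)  {sr, sr^3, ...} (size 3)
  chi_1 (triv)               1             1               1                    1                    1                        1                       
  chi_2 (sign: r->1, s->-1)  1             1               1                    1                    -1                       -1                      
  chi_3 (r->-1, s->1)        1             -1              -1                   1                    1                        -1                      
  chi_4 (r->-1, s->-1)       1             -1              -1                   1                    -1                       1                       
  chi_5 (2d, j=1)            2             -2              1                    -1                   0                        0                       
  chi_6 (2d, j=2)            2             2               -1                   -1                   0                        0                       

Spot check: chi_1 (triv) on {sr, sr^3, ...} = 1.

Reasoning: D_6 has order 2*6 = 12 with 6 conjugacy classes, hence 6 irreducibles. Sum of squared dims 1 + 1 + 1 + 1 + 4 + 4 = 12 = |G|. Linear characters come from the abelianisation; the 2-dimensional irreps have character r^k -> 2*cos(2*pi*j*k/6), reflections -> 0.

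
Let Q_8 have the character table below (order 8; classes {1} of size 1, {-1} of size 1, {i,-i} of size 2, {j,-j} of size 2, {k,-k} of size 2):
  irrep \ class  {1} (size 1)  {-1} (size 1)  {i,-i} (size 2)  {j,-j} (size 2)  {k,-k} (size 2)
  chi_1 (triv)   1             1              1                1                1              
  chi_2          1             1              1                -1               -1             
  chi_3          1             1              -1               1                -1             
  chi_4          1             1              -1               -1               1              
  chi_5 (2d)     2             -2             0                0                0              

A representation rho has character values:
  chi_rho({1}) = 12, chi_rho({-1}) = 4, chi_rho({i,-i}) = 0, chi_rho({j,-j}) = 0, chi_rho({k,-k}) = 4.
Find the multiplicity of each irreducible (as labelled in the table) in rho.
Multiplicities: chi_1: 3, chi_2: 1, chi_3: 1, chi_4: 3, chi_5: 2.

Justification: Use <chi_rho, chi> = (1/|G|) sum_C |C| * chi_rho(C) * conj(chi(C)) with |G| = 8 for each irreducible chi in the table:
  <chi_rho, chi_1> = (1/8)[1*(12)*conj(1) + 1*(4)*conj(1) + 2*(0)*conj(1) + 2*(0)*conj(1) + 2*(4)*conj(1)]
      = (1/8)[(12) + (4) + (0) + (0) + (8)] = 24/8 = 3
  <chi_rho, chi_2> = (1/8)[1*(12)*conj(1) + 1*(4)*conj(1) + 2*(0)*conj(1) + 2*(0)*conj(-1) + 2*(4)*conj(-1)]
      = (1/8)[(12) + (4) + (0) + (0) + (-8)] = 8/8 = 1
  <chi_rho, chi_3> = (1/8)[1*(12)*conj(1) + 1*(4)*conj(1) + 2*(0)*conj(-1) + 2*(0)*conj(1) + 2*(4)*conj(-1)]
      = (1/8)[(12) + (4) + (0) + (0) + (-8)] = 8/8 = 1
  <chi_rho, chi_4> = (1/8)[1*(12)*conj(1) + 1*(4)*conj(1) + 2*(0)*conj(-1) + 2*(0)*conj(-1) + 2*(4)*conj(1)]
      = (1/8)[(12) + (4) + (0) + (0) + (8)] = 24/8 = 3
  <chi_rho, chi_5> = (1/8)[1*(12)*conj(2) + 1*(4)*conj(-2) + 2*(0)*conj(0) + 2*(0)*conj(0) + 2*(4)*conj(0)]
      = (1/8)[(24) + (-8) + (0) + (0) + (0)] = 16/8 = 2
Dimension check: dim(rho) = sum (mult * dim) = 3*1 + 1*1 + 1*1 + 3*1 + 2*2 = 12 = chi_rho(e) = 12.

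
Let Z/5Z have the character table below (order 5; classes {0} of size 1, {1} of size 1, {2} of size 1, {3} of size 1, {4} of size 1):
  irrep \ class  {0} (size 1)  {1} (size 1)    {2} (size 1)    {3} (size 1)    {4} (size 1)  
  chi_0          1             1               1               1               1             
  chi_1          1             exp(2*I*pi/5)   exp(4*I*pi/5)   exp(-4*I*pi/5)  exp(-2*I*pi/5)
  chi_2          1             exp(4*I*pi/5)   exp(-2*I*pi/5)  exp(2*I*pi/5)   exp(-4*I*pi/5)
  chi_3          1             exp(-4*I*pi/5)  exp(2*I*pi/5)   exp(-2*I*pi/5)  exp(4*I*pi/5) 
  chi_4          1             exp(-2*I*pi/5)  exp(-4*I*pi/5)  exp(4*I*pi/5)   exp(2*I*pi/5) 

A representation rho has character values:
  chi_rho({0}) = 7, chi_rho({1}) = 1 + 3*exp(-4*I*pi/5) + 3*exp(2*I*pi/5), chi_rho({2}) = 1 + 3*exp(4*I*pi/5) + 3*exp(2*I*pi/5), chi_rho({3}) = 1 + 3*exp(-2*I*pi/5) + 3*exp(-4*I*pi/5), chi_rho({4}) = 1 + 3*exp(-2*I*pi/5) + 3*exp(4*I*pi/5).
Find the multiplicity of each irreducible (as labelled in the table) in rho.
Multiplicities: chi_0: 1, chi_1: 3, chi_2: 0, chi_3: 3, chi_4: 0.

Justification: Use <chi_rho, chi> = (1/|G|) sum_C |C| * chi_rho(C) * conj(chi(C)) with |G| = 5 for each irreducible chi in the table:
  <chi_rho, chi_0> = (1/5)[1*(7)*conj(1) + 1*(1 + 3*exp(-4*I*pi/5) + 3*exp(2*I*pi/5))*conj(1) + 1*(1 + 3*exp(4*I*pi/5) + 3*exp(2*I*pi/5))*conj(1) + 1*(1 + 3*exp(-2*I*pi/5) + 3*exp(-4*I*pi/5))*conj(1) + 1*(1 + 3*exp(-2*I*pi/5) + 3*exp(4*I*pi/5))*conj(1)]
      = (1/5)[(7) + (1 + 3*exp(-4*I*pi/5) + 3*exp(2*I*pi/5)) + (1 + 3*exp(4*I*pi/5) + 3*exp(2*I*pi/5)) + (1 + 3*exp(-2*I*pi/5) + 3*exp(-4*I*pi/5)) + (1 + 3*exp(-2*I*pi/5) + 3*exp(4*I*pi/5))] = 5/5 = 1
  <chi_rho, chi_1> = (1/5)[1*(7)*conj(1) + 1*(1 + 3*exp(-4*I*pi/5) + 3*exp(2*I*pi/5))*conj(exp(2*I*pi/5)) + 1*(1 + 3*exp(4*I*pi/5) + 3*exp(2*I*pi/5))*conj(exp(4*I*pi/5)) + 1*(1 + 3*exp(-2*I*pi/5) + 3*exp(-4*I*pi/5))*conj(exp(-4*I*pi/5)) + 1*(1 + 3*exp(-2*I*pi/5) + 3*exp(4*I*pi/5))*conj(exp(-2*I*pi/5))]
      = (1/5)[(7) + (3 + exp(-2*I*pi/5) + 3*exp(4*I*pi/5)) + (3 + 3*exp(-2*I*pi/5) + exp(-4*I*pi/5)) + (3 + exp(4*I*pi/5) + 3*exp(2*I*pi/5)) + (3 + 3*exp(-4*I*pi/5) + exp(2*I*pi/5))] = 15/5 = 3
  <chi_rho, chi_2> = (1/5)[1*(7)*conj(1) + 1*(1 + 3*exp(-4*I*pi/5) + 3*exp(2*I*pi/5))*conj(exp(4*I*pi/5)) + 1*(1 + 3*exp(4*I*pi/5) + 3*exp(2*I*pi/5))*conj(exp(-2*I*pi/5)) + 1*(1 + 3*exp(-2*I*pi/5) + 3*exp(-4*I*pi/5))*conj(exp(2*I*pi/5)) + 1*(1 + 3*exp(-2*I*pi/5) + 3*exp(4*I*pi/5))*conj(exp(-4*I*pi/5))]
      = (1/5)[(7) + (3*exp(-2*I*pi/5) + exp(-4*I*pi/5) + 3*exp(2*I*pi/5)) + (3*exp(-4*I*pi/5) + exp(2*I*pi/5) + 3*exp(4*I*pi/5)) + (3*exp(-4*I*pi/5) + exp(-2*I*pi/5) + 3*exp(4*I*pi/5)) + (3*exp(-2*I*pi/5) + exp(4*I*pi/5) + 3*exp(2*I*pi/5))] = 0/5 = 0
  <chi_rho, chi_3> = (1/5)[1*(7)*conj(1) + 1*(1 + 3*exp(-4*I*pi/5) + 3*exp(2*I*pi/5))*conj(exp(-4*I*pi/5)) + 1*(1 + 3*exp(4*I*pi/5) + 3*exp(2*I*pi/5))*conj(exp(2*I*pi/5)) + 1*(1 + 3*exp(-2*I*pi/5) + 3*exp(-4*I*pi/5))*conj(exp(-2*I*pi/5)) + 1*(1 + 3*exp(-2*I*pi/5) + 3*exp(4*I*pi/5))*conj(exp(4*I*pi/5))]
      = (1/5)[(7) + (3 + 3*exp(-4*I*pi/5) + exp(4*I*pi/5)) + (3 + exp(-2*I*pi/5) + 3*exp(2*I*pi/5)) + (3 + 3*exp(-2*I*pi/5) + exp(2*I*pi/5)) + (3 + exp(-4*I*pi/5) + 3*exp(4*I*pi/5))] = 15/5 = 3
  <chi_rho, chi_4> = (1/5)[1*(7)*conj(1) + 1*(1 + 3*exp(-4*I*pi/5) + 3*exp(2*I*pi/5))*conj(exp(-2*I*pi/5)) + 1*(1 + 3*exp(4*I*pi/5) + 3*exp(2*I*pi/5))*conj(exp(-4*I*pi/5)) + 1*(1 + 3*exp(-2*I*pi/5) + 3*exp(-4*I*pi/5))*conj(exp(4*I*pi/5)) + 1*(1 + 3*exp(-2*I*pi/5) + 3*exp(4*I*pi/5))*conj(exp(2*I*pi/5))]
      = (1/5)[(7) + (3*exp(-2*I*pi/5) + exp(2*I*pi/5) + 3*exp(4*I*pi/5)) + (3*exp(-2*I*pi/5) + 3*exp(-4*I*pi/5) + exp(4*I*pi/5)) + (exp(-4*I*pi/5) + 3*exp(4*I*pi/5) + 3*exp(2*I*pi/5)) + (3*exp(-4*I*pi/5) + exp(-2*I*pi/5) + 3*exp(2*I*pi/5))] = 0/5 = 0
(Exp terms are combined using exp(i*s)*conj(exp(i*t)) = exp(i*(s-t)), and sums of them are collapsed using the identity that for every m > 1 the m distinct m-th roots of unity sum to 0, e.g. 1 + exp(2*I*pi/3) + exp(-2*I*pi/3) = 0.)
Dimension check: dim(rho) = sum (mult * dim) = 1*1 + 3*1 + 0*1 + 3*1 + 0*1 = 7 = chi_rho(e) = 7.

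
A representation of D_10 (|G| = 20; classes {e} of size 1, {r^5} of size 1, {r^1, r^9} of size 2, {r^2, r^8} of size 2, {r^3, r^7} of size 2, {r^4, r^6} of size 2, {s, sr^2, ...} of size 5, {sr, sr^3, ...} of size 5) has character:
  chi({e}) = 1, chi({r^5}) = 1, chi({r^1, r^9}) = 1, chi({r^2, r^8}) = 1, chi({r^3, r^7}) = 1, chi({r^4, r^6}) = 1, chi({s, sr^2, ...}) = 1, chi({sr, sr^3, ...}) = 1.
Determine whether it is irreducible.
Irreducible: <chi, chi> = 1.

Explanation: <chi, chi> = (1/|G|) sum_C |C| * |chi(C)|^2 = (1/20)[1*|1|^2 + 1*|1|^2 + 2*|1|^2 + 2*|1|^2 + 2*|1|^2 + 2*|1|^2 + 5*|1|^2 + 5*|1|^2]
  = (1/20)[(1) + (1) + (2) + (2) + (2) + (2) + (5) + (5)] = 20/20 = 1.
A character is irreducible iff <chi, chi> = 1, so this representation is irreducible.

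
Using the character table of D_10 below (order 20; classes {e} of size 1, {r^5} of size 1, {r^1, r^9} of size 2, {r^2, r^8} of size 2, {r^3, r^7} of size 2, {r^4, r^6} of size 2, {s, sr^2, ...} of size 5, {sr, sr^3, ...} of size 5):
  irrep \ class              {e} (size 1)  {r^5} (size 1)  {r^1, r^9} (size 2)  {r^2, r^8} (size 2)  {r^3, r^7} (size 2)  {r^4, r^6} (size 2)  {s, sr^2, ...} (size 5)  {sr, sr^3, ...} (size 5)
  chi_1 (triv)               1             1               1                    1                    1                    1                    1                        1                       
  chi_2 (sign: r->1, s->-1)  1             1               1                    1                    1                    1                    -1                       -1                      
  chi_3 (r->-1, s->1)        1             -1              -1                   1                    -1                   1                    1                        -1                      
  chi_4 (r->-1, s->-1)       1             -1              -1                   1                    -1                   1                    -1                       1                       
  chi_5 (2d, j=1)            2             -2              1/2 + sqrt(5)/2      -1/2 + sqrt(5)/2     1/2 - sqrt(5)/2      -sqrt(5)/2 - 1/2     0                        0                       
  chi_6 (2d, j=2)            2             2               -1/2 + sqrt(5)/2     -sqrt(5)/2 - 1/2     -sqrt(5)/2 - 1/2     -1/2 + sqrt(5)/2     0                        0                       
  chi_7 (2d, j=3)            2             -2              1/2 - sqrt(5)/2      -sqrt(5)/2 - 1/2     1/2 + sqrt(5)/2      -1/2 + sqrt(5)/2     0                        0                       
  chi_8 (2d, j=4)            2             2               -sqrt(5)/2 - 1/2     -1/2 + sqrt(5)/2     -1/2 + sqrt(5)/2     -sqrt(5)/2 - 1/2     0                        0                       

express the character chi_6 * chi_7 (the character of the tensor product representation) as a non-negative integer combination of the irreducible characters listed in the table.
chi_6 tensor chi_7 = chi_3 + chi_4 + chi_5 (all other irreducibles have multiplicity 0).

Justification: The character of a tensor product is the pointwise product (chi_6 * chi_7)(C) = chi_6(C) * chi_7(C):
  {e}: (2)*(2), {r^5}: (2)*(-2), {r^1, r^9}: (-1/2 + sqrt(5)/2)*(1/2 - sqrt(5)/2), {r^2, r^8}: (-sqrt(5)/2 - 1/2)*(-sqrt(5)/2 - 1/2), {r^3, r^7}: (-sqrt(5)/2 - 1/2)*(1/2 + sqrt(5)/2), {r^4, r^6}: (-1/2 + sqrt(5)/2)*(-1/2 + sqrt(5)/2), {s, sr^2, ...}: (0)*(0), {sr, sr^3, ...}: (0)*(0)
so (chi_6 * chi_7) takes values
  {e} -> 4, {r^5} -> -4, {r^1, r^9} -> -3/2 + sqrt(5)/2, {r^2, r^8} -> sqrt(5)/2 + 3/2, {r^3, r^7} -> -3/2 - sqrt(5)/2, {r^4, r^6} -> 3/2 - sqrt(5)/2, {s, sr^2, ...} -> 0, {sr, sr^3, ...} -> 0.
Now take the inner product of this character with each irreducible chi from the table, <chi_6*chi_7, chi> = (1/20) sum_C |C| (chi_6*chi_7)(C) conj(chi(C)):
  <chi_6*chi_7, chi_1> = (1/20)[1*(4)*conj(1) + 1*(-4)*conj(1) + 2*(-3/2 + sqrt(5)/2)*conj(1) + 2*(sqrt(5)/2 + 3/2)*conj(1) + 2*(-3/2 - sqrt(5)/2)*conj(1) + 2*(3/2 - sqrt(5)/2)*conj(1) + 5*(0)*conj(1) + 5*(0)*conj(1)]
      = (1/20)[(4) + (-4) + (-3 + sqrt(5)) + (sqrt(5) + 3) + (-3 - sqrt(5)) + (3 - sqrt(5)) + (0) + (0)] = 0/20 = 0
  <chi_6*chi_7, chi_2> = (1/20)[1*(4)*conj(1) + 1*(-4)*conj(1) + 2*(-3/2 + sqrt(5)/2)*conj(1) + 2*(sqrt(5)/2 + 3/2)*conj(1) + 2*(-3/2 - sqrt(5)/2)*conj(1) + 2*(3/2 - sqrt(5)/2)*conj(1) + 5*(0)*conj(-1) + 5*(0)*conj(-1)]
      = (1/20)[(4) + (-4) + (-3 + sqrt(5)) + (sqrt(5) + 3) + (-3 - sqrt(5)) + (3 - sqrt(5)) + (0) + (0)] = 0/20 = 0
  <chi_6*chi_7, chi_3> = (1/20)[1*(4)*conj(1) + 1*(-4)*conj(-1) + 2*(-3/2 + sqrt(5)/2)*conj(-1) + 2*(sqrt(5)/2 + 3/2)*conj(1) + 2*(-3/2 - sqrt(5)/2)*conj(-1) + 2*(3/2 - sqrt(5)/2)*conj(1) + 5*(0)*conj(1) + 5*(0)*conj(-1)]
      = (1/20)[(4) + (4) + (3 - sqrt(5)) + (sqrt(5) + 3) + (sqrt(5) + 3) + (3 - sqrt(5)) + (0) + (0)] = 20/20 = 1
  <chi_6*chi_7, chi_4> = (1/20)[1*(4)*conj(1) + 1*(-4)*conj(-1) + 2*(-3/2 + sqrt(5)/2)*conj(-1) + 2*(sqrt(5)/2 + 3/2)*conj(1) + 2*(-3/2 - sqrt(5)/2)*conj(-1) + 2*(3/2 - sqrt(5)/2)*conj(1) + 5*(0)*conj(-1) + 5*(0)*conj(1)]
      = (1/20)[(4) + (4) + (3 - sqrt(5)) + (sqrt(5) + 3) + (sqrt(5) + 3) + (3 - sqrt(5)) + (0) + (0)] = 20/20 = 1
  <chi_6*chi_7, chi_5> = (1/20)[1*(4)*conj(2) + 1*(-4)*conj(-2) + 2*(-3/2 + sqrt(5)/2)*conj(1/2 + sqrt(5)/2) + 2*(sqrt(5)/2 + 3/2)*conj(-1/2 + sqrt(5)/2) + 2*(-3/2 - sqrt(5)/2)*conj(1/2 - sqrt(5)/2) + 2*(3/2 - sqrt(5)/2)*conj(-sqrt(5)/2 - 1/2) + 5*(0)*conj(0) + 5*(0)*conj(0)]
      = (1/20)[(8) + (8) + (1 - sqrt(5)) + (1 + sqrt(5)) + (1 + sqrt(5)) + (1 - sqrt(5)) + (0) + (0)] = 20/20 = 1
  <chi_6*chi_7, chi_6> = (1/20)[1*(4)*conj(2) + 1*(-4)*conj(2) + 2*(-3/2 + sqrt(5)/2)*conj(-1/2 + sqrt(5)/2) + 2*(sqrt(5)/2 + 3/2)*conj(-sqrt(5)/2 - 1/2) + 2*(-3/2 - sqrt(5)/2)*conj(-sqrt(5)/2 - 1/2) + 2*(3/2 - sqrt(5)/2)*conj(-1/2 + sqrt(5)/2) + 5*(0)*conj(0) + 5*(0)*conj(0)]
      = (1/20)[(8) + (-8) + (4 - 2*sqrt(5)) + (-2*sqrt(5) - 4) + (4 + 2*sqrt(5)) + (-4 + 2*sqrt(5)) + (0) + (0)] = 0/20 = 0
  <chi_6*chi_7, chi_7> = (1/20)[1*(4)*conj(2) + 1*(-4)*conj(-2) + 2*(-3/2 + sqrt(5)/2)*conj(1/2 - sqrt(5)/2) + 2*(sqrt(5)/2 + 3/2)*conj(-sqrt(5)/2 - 1/2) + 2*(-3/2 - sqrt(5)/2)*conj(1/2 + sqrt(5)/2) + 2*(3/2 - sqrt(5)/2)*conj(-1/2 + sqrt(5)/2) + 5*(0)*conj(0) + 5*(0)*conj(0)]
      = (1/20)[(8) + (8) + (-4 + 2*sqrt(5)) + (-2*sqrt(5) - 4) + (-2*sqrt(5) - 4) + (-4 + 2*sqrt(5)) + (0) + (0)] = 0/20 = 0
  <chi_6*chi_7, chi_8> = (1/20)[1*(4)*conj(2) + 1*(-4)*conj(2) + 2*(-3/2 + sqrt(5)/2)*conj(-sqrt(5)/2 - 1/2) + 2*(sqrt(5)/2 + 3/2)*conj(-1/2 + sqrt(5)/2) + 2*(-3/2 - sqrt(5)/2)*conj(-1/2 + sqrt(5)/2) + 2*(3/2 - sqrt(5)/2)*conj(-sqrt(5)/2 - 1/2) + 5*(0)*conj(0) + 5*(0)*conj(0)]
      = (1/20)[(8) + (-8) + (-1 + sqrt(5)) + (1 + sqrt(5)) + (-sqrt(5) - 1) + (1 - sqrt(5)) + (0) + (0)] = 0/20 = 0
Hence the multiplicities are chi_3: 1, chi_4: 1, chi_5: 1. Dimension check: dim(chi_6)*dim(chi_7) = 2*2 = 4 and sum (mult * dim) = 1*1 + 1*1 + 1*2 = 4.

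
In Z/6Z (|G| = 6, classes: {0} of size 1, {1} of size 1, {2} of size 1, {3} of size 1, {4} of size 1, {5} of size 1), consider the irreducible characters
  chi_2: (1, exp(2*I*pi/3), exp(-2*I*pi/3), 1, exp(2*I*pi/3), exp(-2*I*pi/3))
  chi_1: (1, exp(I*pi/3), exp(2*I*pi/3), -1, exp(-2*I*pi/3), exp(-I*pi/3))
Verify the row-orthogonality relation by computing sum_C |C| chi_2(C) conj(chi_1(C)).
Sum = 0; so <chi_2, chi_1> = 0 (distinct irreducibles are orthogonal).

Reasoning: Compute term by term over conjugacy classes (|C| * chi_2(C) * conj(chi_1(C))):
  1*(1)*conj(1) + 1*(exp(2*I*pi/3))*conj(exp(I*pi/3)) + 1*(exp(-2*I*pi/3))*conj(exp(2*I*pi/3)) + 1*(1)*conj(-1) + 1*(exp(2*I*pi/3))*conj(exp(-2*I*pi/3)) + 1*(exp(-2*I*pi/3))*conj(exp(-I*pi/3))
  = (1) + (exp(I*pi/3)) + (exp(2*I*pi/3)) + (-1) + (exp(-2*I*pi/3)) + (exp(-I*pi/3))
  = 0.
(Exp terms are combined using exp(i*s)*conj(exp(i*t)) = exp(i*(s-t)), and sums of them are collapsed using the identity that for every m > 1 the m distinct m-th roots of unity sum to 0, e.g. 1 + exp(2*I*pi/3) + exp(-2*I*pi/3) = 0.)
Dividing by |G| = 6 gives 0/6 = 0, matching the row-orthogonality relation <chi_2, chi_1> = [chi_2 = chi_1].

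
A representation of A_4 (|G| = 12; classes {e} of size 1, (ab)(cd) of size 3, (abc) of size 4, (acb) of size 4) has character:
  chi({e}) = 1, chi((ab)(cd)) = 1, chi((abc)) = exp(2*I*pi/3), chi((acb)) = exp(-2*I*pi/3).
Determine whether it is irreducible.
Irreducible: <chi, chi> = 1.

Reasoning: <chi, chi> = (1/|G|) sum_C |C| * |chi(C)|^2 = (1/12)[1*|1|^2 + 3*|1|^2 + 4*|exp(2*I*pi/3)|^2 + 4*|exp(-2*I*pi/3)|^2]
  = (1/12)[(1) + (3) + (4) + (4)] = 12/12 = 1.
(Exp terms are combined using exp(i*s)*conj(exp(i*t)) = exp(i*(s-t)), and sums of them are collapsed using the identity that for every m > 1 the m distinct m-th roots of unity sum to 0, e.g. 1 + exp(2*I*pi/3) + exp(-2*I*pi/3) = 0.)
A character is irreducible iff <chi, chi> = 1, so this representation is irreducible.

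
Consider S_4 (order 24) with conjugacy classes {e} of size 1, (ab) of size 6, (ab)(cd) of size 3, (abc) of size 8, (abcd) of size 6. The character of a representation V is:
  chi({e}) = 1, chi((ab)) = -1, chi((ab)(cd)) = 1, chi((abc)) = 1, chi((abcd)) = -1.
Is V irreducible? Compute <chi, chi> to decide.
Irreducible: <chi, chi> = 1.

<chi, chi> = (1/|G|) sum_C |C| * |chi(C)|^2 = (1/24)[1*|1|^2 + 6*|-1|^2 + 3*|1|^2 + 8*|1|^2 + 6*|-1|^2]
  = (1/24)[(1) + (6) + (3) + (8) + (6)] = 24/24 = 1.
A character is irreducible iff <chi, chi> = 1, so this representation is irreducible.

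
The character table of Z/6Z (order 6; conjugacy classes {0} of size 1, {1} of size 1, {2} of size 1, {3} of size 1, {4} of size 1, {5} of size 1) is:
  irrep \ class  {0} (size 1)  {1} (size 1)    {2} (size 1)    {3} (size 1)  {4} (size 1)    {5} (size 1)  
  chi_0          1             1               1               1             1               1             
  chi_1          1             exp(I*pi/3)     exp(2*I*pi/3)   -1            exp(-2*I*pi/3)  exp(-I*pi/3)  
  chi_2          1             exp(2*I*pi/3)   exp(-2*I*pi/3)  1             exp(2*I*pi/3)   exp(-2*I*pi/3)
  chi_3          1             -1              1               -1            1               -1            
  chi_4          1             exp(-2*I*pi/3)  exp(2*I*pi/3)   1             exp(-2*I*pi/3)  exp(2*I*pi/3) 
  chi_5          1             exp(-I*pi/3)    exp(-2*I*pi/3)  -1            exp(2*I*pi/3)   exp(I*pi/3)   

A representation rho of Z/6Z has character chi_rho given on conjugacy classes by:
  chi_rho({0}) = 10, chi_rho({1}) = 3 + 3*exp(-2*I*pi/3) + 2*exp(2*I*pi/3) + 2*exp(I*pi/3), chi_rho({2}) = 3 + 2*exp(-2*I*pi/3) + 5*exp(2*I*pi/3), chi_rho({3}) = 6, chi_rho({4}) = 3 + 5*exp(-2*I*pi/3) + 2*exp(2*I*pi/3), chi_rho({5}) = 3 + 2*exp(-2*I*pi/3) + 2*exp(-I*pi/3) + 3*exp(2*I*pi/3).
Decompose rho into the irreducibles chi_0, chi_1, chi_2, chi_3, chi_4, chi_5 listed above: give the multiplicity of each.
Multiplicities: chi_0: 3, chi_1: 2, chi_2: 2, chi_3: 0, chi_4: 3, chi_5: 0.

Proof sketch: Use <chi_rho, chi> = (1/|G|) sum_C |C| * chi_rho(C) * conj(chi(C)) with |G| = 6 for each irreducible chi in the table:
  <chi_rho, chi_0> = (1/6)[1*(10)*conj(1) + 1*(3 + 3*exp(-2*I*pi/3) + 2*exp(2*I*pi/3) + 2*exp(I*pi/3))*conj(1) + 1*(3 + 2*exp(-2*I*pi/3) + 5*exp(2*I*pi/3))*conj(1) + 1*(6)*conj(1) + 1*(3 + 5*exp(-2*I*pi/3) + 2*exp(2*I*pi/3))*conj(1) + 1*(3 + 2*exp(-2*I*pi/3) + 2*exp(-I*pi/3) + 3*exp(2*I*pi/3))*conj(1)]
      = (1/6)[(10) + (3 + 3*exp(-2*I*pi/3) + 2*exp(2*I*pi/3) + 2*exp(I*pi/3)) + (3 + 2*exp(-2*I*pi/3) + 5*exp(2*I*pi/3)) + (6) + (3 + 5*exp(-2*I*pi/3) + 2*exp(2*I*pi/3)) + (3 + 2*exp(-2*I*pi/3) + 2*exp(-I*pi/3) + 3*exp(2*I*pi/3))] = 18/6 = 3
  <chi_rho, chi_1> = (1/6)[1*(10)*conj(1) + 1*(3 + 3*exp(-2*I*pi/3) + 2*exp(2*I*pi/3) + 2*exp(I*pi/3))*conj(exp(I*pi/3)) + 1*(3 + 2*exp(-2*I*pi/3) + 5*exp(2*I*pi/3))*conj(exp(2*I*pi/3)) + 1*(6)*conj(-1) + 1*(3 + 5*exp(-2*I*pi/3) + 2*exp(2*I*pi/3))*conj(exp(-2*I*pi/3)) + 1*(3 + 2*exp(-2*I*pi/3) + 2*exp(-I*pi/3) + 3*exp(2*I*pi/3))*conj(exp(-I*pi/3))]
      = (1/6)[(10) + (-1 + 3*exp(-I*pi/3) + 2*exp(I*pi/3)) + (5 + 3*exp(-2*I*pi/3) + 2*exp(2*I*pi/3)) + (-6) + (5 + 2*exp(-2*I*pi/3) + 3*exp(2*I*pi/3)) + (-1 + 2*exp(-I*pi/3) + 3*exp(I*pi/3))] = 12/6 = 2
  <chi_rho, chi_2> = (1/6)[1*(10)*conj(1) + 1*(3 + 3*exp(-2*I*pi/3) + 2*exp(2*I*pi/3) + 2*exp(I*pi/3))*conj(exp(2*I*pi/3)) + 1*(3 + 2*exp(-2*I*pi/3) + 5*exp(2*I*pi/3))*conj(exp(-2*I*pi/3)) + 1*(6)*conj(1) + 1*(3 + 5*exp(-2*I*pi/3) + 2*exp(2*I*pi/3))*conj(exp(2*I*pi/3)) + 1*(3 + 2*exp(-2*I*pi/3) + 2*exp(-I*pi/3) + 3*exp(2*I*pi/3))*conj(exp(-2*I*pi/3))]
      = (1/6)[(10) + (2 + 3*exp(-2*I*pi/3) + 2*exp(-I*pi/3) + 3*exp(2*I*pi/3)) + (2 + 5*exp(-2*I*pi/3) + 3*exp(2*I*pi/3)) + (6) + (2 + 3*exp(-2*I*pi/3) + 5*exp(2*I*pi/3)) + (2 + 3*exp(-2*I*pi/3) + 2*exp(I*pi/3) + 3*exp(2*I*pi/3))] = 12/6 = 2
  <chi_rho, chi_3> = (1/6)[1*(10)*conj(1) + 1*(3 + 3*exp(-2*I*pi/3) + 2*exp(2*I*pi/3) + 2*exp(I*pi/3))*conj(-1) + 1*(3 + 2*exp(-2*I*pi/3) + 5*exp(2*I*pi/3))*conj(1) + 1*(6)*conj(-1) + 1*(3 + 5*exp(-2*I*pi/3) + 2*exp(2*I*pi/3))*conj(1) + 1*(3 + 2*exp(-2*I*pi/3) + 2*exp(-I*pi/3) + 3*exp(2*I*pi/3))*conj(-1)]
      = (1/6)[(10) + (-3 - 2*exp(I*pi/3) - 2*exp(2*I*pi/3) - 3*exp(-2*I*pi/3)) + (3 + 2*exp(-2*I*pi/3) + 5*exp(2*I*pi/3)) + (-6) + (3 + 5*exp(-2*I*pi/3) + 2*exp(2*I*pi/3)) + (-3 - 3*exp(2*I*pi/3) - 2*exp(-I*pi/3) - 2*exp(-2*I*pi/3))] = 0/6 = 0
  <chi_rho, chi_4> = (1/6)[1*(10)*conj(1) + 1*(3 + 3*exp(-2*I*pi/3) + 2*exp(2*I*pi/3) + 2*exp(I*pi/3))*conj(exp(-2*I*pi/3)) + 1*(3 + 2*exp(-2*I*pi/3) + 5*exp(2*I*pi/3))*conj(exp(2*I*pi/3)) + 1*(6)*conj(1) + 1*(3 + 5*exp(-2*I*pi/3) + 2*exp(2*I*pi/3))*conj(exp(-2*I*pi/3)) + 1*(3 + 2*exp(-2*I*pi/3) + 2*exp(-I*pi/3) + 3*exp(2*I*pi/3))*conj(exp(2*I*pi/3))]
      = (1/6)[(10) + (1 + 2*exp(-2*I*pi/3) + 3*exp(2*I*pi/3)) + (5 + 3*exp(-2*I*pi/3) + 2*exp(2*I*pi/3)) + (6) + (5 + 2*exp(-2*I*pi/3) + 3*exp(2*I*pi/3)) + (1 + 3*exp(-2*I*pi/3) + 2*exp(2*I*pi/3))] = 18/6 = 3
  <chi_rho, chi_5> = (1/6)[1*(10)*conj(1) + 1*(3 + 3*exp(-2*I*pi/3) + 2*exp(2*I*pi/3) + 2*exp(I*pi/3))*conj(exp(-I*pi/3)) + 1*(3 + 2*exp(-2*I*pi/3) + 5*exp(2*I*pi/3))*conj(exp(-2*I*pi/3)) + 1*(6)*conj(-1) + 1*(3 + 5*exp(-2*I*pi/3) + 2*exp(2*I*pi/3))*conj(exp(2*I*pi/3)) + 1*(3 + 2*exp(-2*I*pi/3) + 2*exp(-I*pi/3) + 3*exp(2*I*pi/3))*conj(exp(I*pi/3))]
      = (1/6)[(10) + (-2 + 3*exp(-I*pi/3) + 2*exp(2*I*pi/3) + 3*exp(I*pi/3)) + (2 + 5*exp(-2*I*pi/3) + 3*exp(2*I*pi/3)) + (-6) + (2 + 3*exp(-2*I*pi/3) + 5*exp(2*I*pi/3)) + (-2 + 3*exp(-I*pi/3) + 2*exp(-2*I*pi/3) + 3*exp(I*pi/3))] = 0/6 = 0
(Exp terms are combined using exp(i*s)*conj(exp(i*t)) = exp(i*(s-t)), and sums of them are collapsed using the identity that for every m > 1 the m distinct m-th roots of unity sum to 0, e.g. 1 + exp(2*I*pi/3) + exp(-2*I*pi/3) = 0.)
Dimension check: dim(rho) = sum (mult * dim) = 3*1 + 2*1 + 2*1 + 0*1 + 3*1 + 0*1 = 10 = chi_rho(e) = 10.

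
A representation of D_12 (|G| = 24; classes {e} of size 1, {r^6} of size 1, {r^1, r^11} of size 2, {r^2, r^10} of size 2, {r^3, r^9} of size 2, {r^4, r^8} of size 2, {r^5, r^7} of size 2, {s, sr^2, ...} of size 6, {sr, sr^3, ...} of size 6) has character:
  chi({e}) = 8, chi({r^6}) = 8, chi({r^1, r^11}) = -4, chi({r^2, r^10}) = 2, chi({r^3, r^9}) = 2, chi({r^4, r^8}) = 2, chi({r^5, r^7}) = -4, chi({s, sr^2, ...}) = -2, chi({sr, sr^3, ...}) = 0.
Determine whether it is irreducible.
Not irreducible (reducible): <chi, chi> = 10 > 1.

Working: <chi, chi> = (1/|G|) sum_C |C| * |chi(C)|^2 = (1/24)[1*|8|^2 + 1*|8|^2 + 2*|-4|^2 + 2*|2|^2 + 2*|2|^2 + 2*|2|^2 + 2*|-4|^2 + 6*|-2|^2 + 6*|0|^2]
  = (1/24)[(64) + (64) + (32) + (8) + (8) + (8) + (32) + (24) + (0)] = 240/24 = 10.
A character is irreducible iff <chi, chi> = 1, so this representation is reducible.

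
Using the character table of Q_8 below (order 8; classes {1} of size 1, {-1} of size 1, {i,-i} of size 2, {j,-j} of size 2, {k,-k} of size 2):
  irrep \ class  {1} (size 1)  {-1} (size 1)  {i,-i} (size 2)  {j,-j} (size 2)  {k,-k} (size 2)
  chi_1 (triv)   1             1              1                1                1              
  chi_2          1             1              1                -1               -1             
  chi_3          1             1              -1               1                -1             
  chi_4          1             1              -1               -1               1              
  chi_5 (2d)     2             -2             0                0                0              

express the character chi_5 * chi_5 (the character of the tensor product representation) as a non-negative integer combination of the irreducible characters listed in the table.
chi_5 tensor chi_5 = chi_1 + chi_2 + chi_3 + chi_4 (all other irreducibles have multiplicity 0).

Reasoning: The character of a tensor product is the pointwise product (chi_5 * chi_5)(C) = chi_5(C) * chi_5(C):
  {1}: (2)*(2), {-1}: (-2)*(-2), {i,-i}: (0)*(0), {j,-j}: (0)*(0), {k,-k}: (0)*(0)
so (chi_5 * chi_5) takes values
  {1} -> 4, {-1} -> 4, {i,-i} -> 0, {j,-j} -> 0, {k,-k} -> 0.
Now take the inner product of this character with each irreducible chi from the table, <chi_5*chi_5, chi> = (1/8) sum_C |C| (chi_5*chi_5)(C) conj(chi(C)):
  <chi_5*chi_5, chi_1> = (1/8)[1*(4)*conj(1) + 1*(4)*conj(1) + 2*(0)*conj(1) + 2*(0)*conj(1) + 2*(0)*conj(1)]
      = (1/8)[(4) + (4) + (0) + (0) + (0)] = 8/8 = 1
  <chi_5*chi_5, chi_2> = (1/8)[1*(4)*conj(1) + 1*(4)*conj(1) + 2*(0)*conj(1) + 2*(0)*conj(-1) + 2*(0)*conj(-1)]
      = (1/8)[(4) + (4) + (0) + (0) + (0)] = 8/8 = 1
  <chi_5*chi_5, chi_3> = (1/8)[1*(4)*conj(1) + 1*(4)*conj(1) + 2*(0)*conj(-1) + 2*(0)*conj(1) + 2*(0)*conj(-1)]
      = (1/8)[(4) + (4) + (0) + (0) + (0)] = 8/8 = 1
  <chi_5*chi_5, chi_4> = (1/8)[1*(4)*conj(1) + 1*(4)*conj(1) + 2*(0)*conj(-1) + 2*(0)*conj(-1) + 2*(0)*conj(1)]
      = (1/8)[(4) + (4) + (0) + (0) + (0)] = 8/8 = 1
  <chi_5*chi_5, chi_5> = (1/8)[1*(4)*conj(2) + 1*(4)*conj(-2) + 2*(0)*conj(0) + 2*(0)*conj(0) + 2*(0)*conj(0)]
      = (1/8)[(8) + (-8) + (0) + (0) + (0)] = 0/8 = 0
Hence the multiplicities are chi_1: 1, chi_2: 1, chi_3: 1, chi_4: 1. Dimension check: dim(chi_5)*dim(chi_5) = 2*2 = 4 and sum (mult * dim) = 1*1 + 1*1 + 1*1 + 1*1 = 4.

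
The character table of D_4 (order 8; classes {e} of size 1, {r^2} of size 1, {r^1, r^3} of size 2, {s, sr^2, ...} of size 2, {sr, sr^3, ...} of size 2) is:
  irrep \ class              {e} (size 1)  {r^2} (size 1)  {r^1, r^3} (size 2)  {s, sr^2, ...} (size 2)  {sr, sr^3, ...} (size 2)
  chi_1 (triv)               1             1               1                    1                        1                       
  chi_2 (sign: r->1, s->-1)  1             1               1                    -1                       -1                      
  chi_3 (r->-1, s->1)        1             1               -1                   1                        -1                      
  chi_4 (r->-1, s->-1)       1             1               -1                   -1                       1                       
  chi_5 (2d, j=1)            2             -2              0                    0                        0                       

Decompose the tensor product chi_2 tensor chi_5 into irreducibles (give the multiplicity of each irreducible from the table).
chi_2 tensor chi_5 = chi_5 (all other irreducibles have multiplicity 0).

Justification: The character of a tensor product is the pointwise product (chi_2 * chi_5)(C) = chi_2(C) * chi_5(C):
  {e}: (1)*(2), {r^2}: (1)*(-2), {r^1, r^3}: (1)*(0), {s, sr^2, ...}: (-1)*(0), {sr, sr^3, ...}: (-1)*(0)
so (chi_2 * chi_5) takes values
  {e} -> 2, {r^2} -> -2, {r^1, r^3} -> 0, {s, sr^2, ...} -> 0, {sr, sr^3, ...} -> 0.
Now take the inner product of this character with each irreducible chi from the table, <chi_2*chi_5, chi> = (1/8) sum_C |C| (chi_2*chi_5)(C) conj(chi(C)):
  <chi_2*chi_5, chi_1> = (1/8)[1*(2)*conj(1) + 1*(-2)*conj(1) + 2*(0)*conj(1) + 2*(0)*conj(1) + 2*(0)*conj(1)]
      = (1/8)[(2) + (-2) + (0) + (0) + (0)] = 0/8 = 0
  <chi_2*chi_5, chi_2> = (1/8)[1*(2)*conj(1) + 1*(-2)*conj(1) + 2*(0)*conj(1) + 2*(0)*conj(-1) + 2*(0)*conj(-1)]
      = (1/8)[(2) + (-2) + (0) + (0) + (0)] = 0/8 = 0
  <chi_2*chi_5, chi_3> = (1/8)[1*(2)*conj(1) + 1*(-2)*conj(1) + 2*(0)*conj(-1) + 2*(0)*conj(1) + 2*(0)*conj(-1)]
      = (1/8)[(2) + (-2) + (0) + (0) + (0)] = 0/8 = 0
  <chi_2*chi_5, chi_4> = (1/8)[1*(2)*conj(1) + 1*(-2)*conj(1) + 2*(0)*conj(-1) + 2*(0)*conj(-1) + 2*(0)*conj(1)]
      = (1/8)[(2) + (-2) + (0) + (0) + (0)] = 0/8 = 0
  <chi_2*chi_5, chi_5> = (1/8)[1*(2)*conj(2) + 1*(-2)*conj(-2) + 2*(0)*conj(0) + 2*(0)*conj(0) + 2*(0)*conj(0)]
      = (1/8)[(4) + (4) + (0) + (0) + (0)] = 8/8 = 1
Hence the multiplicities are chi_5: 1. Dimension check: dim(chi_2)*dim(chi_5) = 1*2 = 2 and sum (mult * dim) = 1*2 = 2.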